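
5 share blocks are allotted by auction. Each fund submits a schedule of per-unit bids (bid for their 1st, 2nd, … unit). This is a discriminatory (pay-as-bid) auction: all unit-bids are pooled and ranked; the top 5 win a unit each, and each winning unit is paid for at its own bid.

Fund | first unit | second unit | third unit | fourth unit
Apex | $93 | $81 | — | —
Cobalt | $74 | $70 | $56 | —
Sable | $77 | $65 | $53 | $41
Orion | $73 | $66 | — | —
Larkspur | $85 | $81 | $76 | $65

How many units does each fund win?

All unit-bids, highest first — top 5: 93 (Apex-1), 85 (Larkspur-1), 81 (Apex-2), 81 (Larkspur-2), 77 (Sable-1)
Next rejected bid: $76 (not a price — pay-as-bid).
Allocation: Apex 2, Larkspur 2, Sable 1.

Apex 2, Larkspur 2, Sable 1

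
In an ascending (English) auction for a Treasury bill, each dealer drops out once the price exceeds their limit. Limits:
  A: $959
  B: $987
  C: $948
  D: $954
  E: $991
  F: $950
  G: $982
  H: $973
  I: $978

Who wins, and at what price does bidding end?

Open ascending-bid auction: the price rises until one bidder remains; the winner pays the price at which the last rival dropped out.
Limits in order: 991 (E) > 987 (B) > 982 (G) > 978 (I) > 973 (H) > 959 (A) > …
Bidding ends when B exits at $987; E takes it.

E wins at $987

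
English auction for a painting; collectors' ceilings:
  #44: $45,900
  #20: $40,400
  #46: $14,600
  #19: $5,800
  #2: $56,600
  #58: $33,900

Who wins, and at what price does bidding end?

#2 wins at $45,900

Rule: the price rises until one bidder remains; the winner pays the price at which the last rival dropped out.
Limits ranked: 56,600 (#2) > 45,900 (#44) > 40,400 (#20) > 33,900 (#58) > 14,600 (#46) > 5,800 (#19)
Bidding ends when #44 exits at $45,900; #2 takes it.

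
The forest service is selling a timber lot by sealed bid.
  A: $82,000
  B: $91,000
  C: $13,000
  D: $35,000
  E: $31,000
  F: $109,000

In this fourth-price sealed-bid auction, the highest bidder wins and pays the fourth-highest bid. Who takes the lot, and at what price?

F pays $35,000

Bids ranked: 109,000 (F) > 91,000 (B) > 82,000 (A) > 35,000 (D) > 31,000 (E) > 13,000 (C)
F is highest; pays the fourth-highest bid, $35,000.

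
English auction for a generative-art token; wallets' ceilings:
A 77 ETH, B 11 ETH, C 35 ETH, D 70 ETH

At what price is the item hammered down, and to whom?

A wins at 70 ETH

Open ascending-bid auction: the price rises until one bidder remains; the winner pays the price at which the last rival dropped out.
Limits ranked: 77 (A) > 70 (D) > 35 (C) > 11 (B)
Once the price passes 70 ETH, only A is left; the hammer falls at D's limit of 70 ETH.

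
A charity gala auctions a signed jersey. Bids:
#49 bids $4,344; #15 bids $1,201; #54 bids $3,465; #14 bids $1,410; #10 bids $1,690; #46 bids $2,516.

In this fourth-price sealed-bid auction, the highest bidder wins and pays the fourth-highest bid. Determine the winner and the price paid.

Bids in order: 4,344 (#49) > 3,465 (#54) > 2,516 (#46) > 1,690 (#10) > 1,410 (#14) > 1,201 (#15)
#49 wins; payment is bid #4 in the ranking = $1,690.

#49 pays $1,690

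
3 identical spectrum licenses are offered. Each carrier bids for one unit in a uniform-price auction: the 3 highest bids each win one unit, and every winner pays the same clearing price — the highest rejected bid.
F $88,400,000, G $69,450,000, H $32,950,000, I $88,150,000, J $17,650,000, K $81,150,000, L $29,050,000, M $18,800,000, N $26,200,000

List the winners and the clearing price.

Bids ranked high→low: 88,400,000 (F), 88,150,000 (I), 81,150,000 (K), 69,450,000 (G), 32,950,000 (H), …
Winners (3 units): F, I, K.
Highest unsuccessful bid: $69,450,000 → clearing price.

F, I, K; each pays $69,450,000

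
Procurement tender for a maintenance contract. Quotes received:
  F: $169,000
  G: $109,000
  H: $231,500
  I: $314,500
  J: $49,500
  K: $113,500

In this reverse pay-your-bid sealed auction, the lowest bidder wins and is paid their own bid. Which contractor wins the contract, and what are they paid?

Bids in order: 49,500 (J) < 109,000 (G) < 113,500 (K) < 169,000 (F) < 231,500 (H) < 314,500 (I)
J has the lowest bid and is paid exactly that: $49,500.

J is paid $49,500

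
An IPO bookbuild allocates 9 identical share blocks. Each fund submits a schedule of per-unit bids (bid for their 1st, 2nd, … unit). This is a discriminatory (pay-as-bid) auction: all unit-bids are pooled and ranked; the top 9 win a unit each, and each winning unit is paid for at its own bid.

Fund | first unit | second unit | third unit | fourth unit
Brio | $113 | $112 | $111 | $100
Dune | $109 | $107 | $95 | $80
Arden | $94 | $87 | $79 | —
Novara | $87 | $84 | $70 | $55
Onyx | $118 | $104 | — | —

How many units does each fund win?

Brio 4, Dune 3, Onyx 2

Pooled unit-bids ranked (top 9): 118 (Onyx-1), 113 (Brio-1), 112 (Brio-2), 111 (Brio-3), 109 (Dune-1), 107 (Dune-2), 104 (Onyx-2), 100 (Brio-4), 95 (Dune-3)
Next rejected bid: $94 (not a price — pay-as-bid).
Allocation: Brio 4, Dune 3, Onyx 2.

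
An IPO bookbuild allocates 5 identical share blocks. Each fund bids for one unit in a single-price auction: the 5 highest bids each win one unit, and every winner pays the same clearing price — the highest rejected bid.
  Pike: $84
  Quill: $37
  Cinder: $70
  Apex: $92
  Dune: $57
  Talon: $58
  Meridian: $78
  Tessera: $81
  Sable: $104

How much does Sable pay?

Ordering the bids: 104 (Sable), 92 (Apex), 84 (Pike), 81 (Tessera), 78 (Meridian), 70 (Cinder), 58 (Talon), …
The 5 highest are Sable, Apex, Pike, Tessera, Meridian.
Clearing price = highest rejected bid = $70.
Sable wins → pays $70.

Sable pays $70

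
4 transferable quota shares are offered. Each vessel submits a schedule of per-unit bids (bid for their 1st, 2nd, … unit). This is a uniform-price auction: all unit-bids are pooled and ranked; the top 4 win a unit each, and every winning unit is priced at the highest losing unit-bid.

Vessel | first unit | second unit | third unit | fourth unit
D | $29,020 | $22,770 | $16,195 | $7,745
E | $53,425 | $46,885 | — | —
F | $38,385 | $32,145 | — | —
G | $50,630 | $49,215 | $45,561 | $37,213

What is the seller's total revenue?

Pooled unit-bids ranked (top 4): 53,425 (E-1), 50,630 (G-1), 49,215 (G-2), 46,885 (E-2)
The (k+1)-th unit-bid is $45,561.
Allocation: E 2, G 2. Every unit priced at $45,561.
Revenue = 4 × 45,561 = $182,244.

Total revenue: $182,244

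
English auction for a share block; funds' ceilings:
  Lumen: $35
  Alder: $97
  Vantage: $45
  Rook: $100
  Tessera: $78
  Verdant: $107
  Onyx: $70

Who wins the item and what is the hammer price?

Open ascending-bid auction: the price rises until one bidder remains; the winner pays the price at which the last rival dropped out.
Sorting limits: 107 (Verdant) > 100 (Rook) > 97 (Alder) > 78 (Tessera) > 70 (Onyx) > 45 (Vantage) > …
Bidding ends when Rook exits at $100; Verdant takes it.

Verdant wins at $100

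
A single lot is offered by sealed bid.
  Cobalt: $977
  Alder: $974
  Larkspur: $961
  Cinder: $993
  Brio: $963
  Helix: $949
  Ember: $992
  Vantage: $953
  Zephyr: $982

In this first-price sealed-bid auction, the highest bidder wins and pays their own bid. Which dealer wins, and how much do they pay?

Bids in order: 993 (Cinder) > 992 (Ember) > 982 (Zephyr) > 977 (Cobalt) > 974 (Alder) > 963 (Brio) > …
Cinder is highest → pays own bid, $993.

Cinder pays $993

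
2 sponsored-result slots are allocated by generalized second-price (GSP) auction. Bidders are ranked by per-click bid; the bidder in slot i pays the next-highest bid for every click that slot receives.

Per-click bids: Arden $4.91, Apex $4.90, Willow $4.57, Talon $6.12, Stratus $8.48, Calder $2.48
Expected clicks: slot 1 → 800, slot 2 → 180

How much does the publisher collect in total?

Sorting advertisers: $8.48 (Stratus) > $6.12 (Talon) > $4.91 (Arden) > …
Slot 1: Stratus pays $6.12 × 800 = $4896.00
Slot 2: Talon pays $4.91 × 180 = $883.80
Total = $5779.80

Total revenue: $5779.80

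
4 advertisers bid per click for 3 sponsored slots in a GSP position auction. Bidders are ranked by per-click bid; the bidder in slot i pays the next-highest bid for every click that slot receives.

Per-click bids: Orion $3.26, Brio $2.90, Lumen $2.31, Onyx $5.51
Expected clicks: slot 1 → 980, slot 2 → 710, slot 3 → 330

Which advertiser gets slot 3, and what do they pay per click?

Ranked by bid: $5.51 (Onyx) > $3.26 (Orion) > $2.90 (Brio) > $2.31 (Lumen)
Slot 3 goes to the third-ranked bidder, Brio, who pays the next bid down: $2.31/click.

Brio; $2.31 per click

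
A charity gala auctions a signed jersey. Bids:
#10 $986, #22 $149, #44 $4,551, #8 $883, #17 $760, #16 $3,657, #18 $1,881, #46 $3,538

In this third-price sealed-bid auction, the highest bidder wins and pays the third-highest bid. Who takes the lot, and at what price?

Third-price sealed-bid auction: the highest bidder wins and pays the third-highest bid.
Bids in order: 4,551 (#44) > 3,657 (#16) > 3,538 (#46) > 1,881 (#18) > 986 (#10) > 883 (#8) > …
#44 wins; payment is bid #3 in the ranking = $3,538.

#44 pays $3,538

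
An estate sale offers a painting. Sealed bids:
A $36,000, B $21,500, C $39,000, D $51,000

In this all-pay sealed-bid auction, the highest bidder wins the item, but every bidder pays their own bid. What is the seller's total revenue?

Total revenue: $147,500

Sorting bids: 51,000 (D) > 39,000 (C) > 36,000 (A) > 21,500 (B)
D wins with the top bid; all bids are sunk regardless.
Every bidder forfeits their bid regardless of winning.
Revenue = 36,000 + 21,500 + 39,000 + 51,000 = $147,500.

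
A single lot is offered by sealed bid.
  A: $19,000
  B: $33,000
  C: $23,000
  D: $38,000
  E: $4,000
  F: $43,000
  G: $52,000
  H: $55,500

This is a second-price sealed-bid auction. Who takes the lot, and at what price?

H pays $52,000

Bids in order: 55,500 (H) > 52,000 (G) > 43,000 (F) > 38,000 (D) > 33,000 (B) > 23,000 (C) > …
H wins with the highest bid; price is set by the runner-up at $52,000.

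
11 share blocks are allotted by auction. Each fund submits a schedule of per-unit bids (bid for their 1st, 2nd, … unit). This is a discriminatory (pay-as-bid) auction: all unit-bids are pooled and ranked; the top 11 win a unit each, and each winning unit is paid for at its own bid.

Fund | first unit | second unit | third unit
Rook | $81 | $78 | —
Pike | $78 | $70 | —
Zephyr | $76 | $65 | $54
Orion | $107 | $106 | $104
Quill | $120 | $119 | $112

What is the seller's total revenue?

Total revenue: $1,051

Pooled unit-bids ranked (top 11): 120 (Quill-1), 119 (Quill-2), 112 (Quill-3), 107 (Orion-1), 106 (Orion-2), 104 (Orion-3), 81 (Rook-1), 78 (Rook-2), 78 (Pike-1), 76 (Zephyr-1), 70 (Pike-2)
Next rejected bid: $65 (not a price — pay-as-bid).
Each winning unit pays its own bid.
Revenue = 120 + 119 + 112 + 107 + 106 + 104 + 81 + 78 + 78 + 76 + 70 = $1,051.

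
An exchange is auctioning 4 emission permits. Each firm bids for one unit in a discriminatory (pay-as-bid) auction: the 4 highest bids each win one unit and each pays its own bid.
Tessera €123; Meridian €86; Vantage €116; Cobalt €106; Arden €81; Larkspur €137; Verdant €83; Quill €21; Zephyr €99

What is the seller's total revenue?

Sorting: 137 (Larkspur), 123 (Tessera), 116 (Vantage), 106 (Cobalt), 99 (Zephyr), 86 (Meridian), …
Winners (4 units): Larkspur, Tessera, Vantage, Cobalt.
Total revenue = 137 + 123 + 116 + 106 = €482.

Total revenue: €482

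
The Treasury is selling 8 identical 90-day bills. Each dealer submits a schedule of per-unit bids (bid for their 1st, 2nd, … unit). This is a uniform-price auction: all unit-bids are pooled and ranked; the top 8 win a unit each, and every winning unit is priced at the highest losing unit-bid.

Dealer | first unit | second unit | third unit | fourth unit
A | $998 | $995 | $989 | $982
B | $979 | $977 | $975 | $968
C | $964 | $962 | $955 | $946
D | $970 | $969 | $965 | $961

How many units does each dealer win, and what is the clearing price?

All unit-bids, highest first — top 8: 998 (A-1), 995 (A-2), 989 (A-3), 982 (A-4), 979 (B-1), 977 (B-2), 975 (B-3), 970 (D-1)
First bid not allocated: $969.
Allocation: A 4, B 3, D 1.

A 4, B 3, D 1; clearing price $969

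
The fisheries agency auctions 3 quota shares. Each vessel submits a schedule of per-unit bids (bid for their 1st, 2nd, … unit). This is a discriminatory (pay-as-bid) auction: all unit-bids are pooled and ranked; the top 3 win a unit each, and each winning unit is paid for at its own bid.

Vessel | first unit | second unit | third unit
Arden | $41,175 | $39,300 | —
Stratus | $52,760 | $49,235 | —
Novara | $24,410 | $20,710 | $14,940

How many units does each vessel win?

Arden 1, Stratus 2

All unit-bids, highest first — top 3: 52,760 (Stratus-1), 49,235 (Stratus-2), 41,175 (Arden-1)
Next rejected bid: $39,300 (not a price — pay-as-bid).
Allocation: Arden 1, Stratus 2.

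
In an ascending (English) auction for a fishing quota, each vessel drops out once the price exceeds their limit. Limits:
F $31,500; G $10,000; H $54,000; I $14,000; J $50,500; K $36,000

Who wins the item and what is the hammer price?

H wins at $50,500

Rule: the price rises until one bidder remains; the winner pays the price at which the last rival dropped out.
Limits in order: 54,000 (H) > 50,500 (J) > 36,000 (K) > 31,500 (F) > 14,000 (I) > 10,000 (G)
Once the price passes $50,500, only H is left; the hammer falls at J's limit of $50,500.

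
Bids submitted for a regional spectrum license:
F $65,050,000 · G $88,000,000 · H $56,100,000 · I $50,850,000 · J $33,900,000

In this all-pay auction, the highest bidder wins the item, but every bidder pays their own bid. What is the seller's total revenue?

Total revenue: $293,900,000

Rule: the highest bidder wins the item, but every bidder pays their own bid.
Sorting bids: 88,000,000 (G) > 65,050,000 (F) > 56,100,000 (H) > 50,850,000 (I) > 33,900,000 (J)
G wins with the top bid; all bids are sunk regardless.
Every bidder forfeits their bid regardless of winning.
Revenue = 65,050,000 + 88,000,000 + 56,100,000 + 50,850,000 + 33,900,000 = $293,900,000.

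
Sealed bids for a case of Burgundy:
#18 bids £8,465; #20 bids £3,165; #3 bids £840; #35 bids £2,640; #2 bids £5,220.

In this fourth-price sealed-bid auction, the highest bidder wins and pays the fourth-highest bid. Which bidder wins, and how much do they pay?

#18 pays £2,640

Bids in order: 8,465 (#18) > 5,220 (#2) > 3,165 (#20) > 2,640 (#35) > 840 (#3)
#18 wins; payment is bid #4 in the ranking = £2,640.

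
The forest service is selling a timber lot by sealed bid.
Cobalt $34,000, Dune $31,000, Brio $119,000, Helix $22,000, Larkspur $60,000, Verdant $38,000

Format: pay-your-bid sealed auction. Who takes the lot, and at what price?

Brio pays $119,000

Pay-your-bid sealed auction: the highest bidder wins and pays their own bid.
Bids ranked: 119,000 (Brio) > 60,000 (Larkspur) > 38,000 (Verdant) > 34,000 (Cobalt) > 31,000 (Dune) > 22,000 (Helix)
Brio is highest → pays own bid, $119,000.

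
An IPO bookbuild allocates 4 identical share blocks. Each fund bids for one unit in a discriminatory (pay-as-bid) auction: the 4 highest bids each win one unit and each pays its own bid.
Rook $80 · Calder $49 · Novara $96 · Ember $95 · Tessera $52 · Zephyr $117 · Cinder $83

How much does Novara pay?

Sorting: 117 (Zephyr), 96 (Novara), 95 (Ember), 83 (Cinder), 80 (Rook), 52 (Tessera), …
Top 4: Zephyr, Novara, Ember, Cinder.
Novara wins → own bid $96.

Novara pays $96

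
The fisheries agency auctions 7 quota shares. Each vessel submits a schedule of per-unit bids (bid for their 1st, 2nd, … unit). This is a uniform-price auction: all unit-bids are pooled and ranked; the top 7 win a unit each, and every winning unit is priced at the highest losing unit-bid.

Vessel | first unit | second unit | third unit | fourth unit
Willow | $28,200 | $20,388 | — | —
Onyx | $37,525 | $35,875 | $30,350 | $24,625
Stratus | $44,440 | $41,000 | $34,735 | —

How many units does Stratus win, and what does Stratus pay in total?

Pooled unit-bids ranked (top 7): 44,440 (Stratus-1), 41,000 (Stratus-2), 37,525 (Onyx-1), 35,875 (Onyx-2), 34,735 (Stratus-3), 30,350 (Onyx-3), 28,200 (Willow-1)
The (k+1)-th unit-bid is $24,625.
Stratus wins 3 unit(s) at $24,625 each.

Stratus: 3 units, pays $73,875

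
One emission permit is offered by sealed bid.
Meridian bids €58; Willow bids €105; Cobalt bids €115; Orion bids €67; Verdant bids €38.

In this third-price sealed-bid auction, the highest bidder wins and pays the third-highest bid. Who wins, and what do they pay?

Cobalt pays €67

Third-price sealed-bid auction: the highest bidder wins and pays the third-highest bid.
Bids in order: 115 (Cobalt) > 105 (Willow) > 67 (Orion) > 58 (Meridian) > 38 (Verdant)
Cobalt is highest; pays the third-highest bid, €67.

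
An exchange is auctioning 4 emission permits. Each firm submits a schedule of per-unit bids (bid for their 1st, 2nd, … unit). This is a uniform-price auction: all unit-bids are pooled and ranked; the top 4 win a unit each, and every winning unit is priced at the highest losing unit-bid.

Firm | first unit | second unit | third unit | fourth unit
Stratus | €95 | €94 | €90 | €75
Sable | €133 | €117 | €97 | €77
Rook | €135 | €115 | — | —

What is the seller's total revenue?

Total revenue: €388

Merging the schedules and taking the best 4: 135 (Rook-1), 133 (Sable-1), 117 (Sable-2), 115 (Rook-2)
The (k+1)-th unit-bid is €97.
Allocation: Rook 2, Sable 2. Every unit priced at €97.
Revenue = 4 × 97 = €388.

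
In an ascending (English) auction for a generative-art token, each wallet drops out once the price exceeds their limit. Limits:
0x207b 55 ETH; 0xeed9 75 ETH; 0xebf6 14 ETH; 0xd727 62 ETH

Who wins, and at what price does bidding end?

Limits ranked: 75 (0xeed9) > 62 (0xd727) > 55 (0x207b) > 14 (0xebf6)
0xd727 is the last rival to drop out, at 62 ETH; 0xeed9 remains and wins at that price.

0xeed9 wins at 62 ETH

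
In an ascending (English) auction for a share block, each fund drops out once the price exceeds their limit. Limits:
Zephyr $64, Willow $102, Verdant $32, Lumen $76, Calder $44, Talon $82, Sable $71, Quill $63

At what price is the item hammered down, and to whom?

Rule: the price rises until one bidder remains; the winner pays the price at which the last rival dropped out.
Limits ranked: 102 (Willow) > 82 (Talon) > 76 (Lumen) > 71 (Sable) > 64 (Zephyr) > 63 (Quill) > …
Talon is the last rival to drop out, at $82; Willow remains and wins at that price.

Willow wins at $82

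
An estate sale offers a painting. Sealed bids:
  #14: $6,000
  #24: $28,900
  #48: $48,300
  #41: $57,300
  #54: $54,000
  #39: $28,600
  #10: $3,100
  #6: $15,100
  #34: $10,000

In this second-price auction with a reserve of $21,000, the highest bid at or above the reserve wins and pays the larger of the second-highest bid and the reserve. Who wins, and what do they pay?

Sorting bids: 57,300 (#41) > 54,000 (#54) > 48,300 (#48) > 28,900 (#24) > 28,600 (#39) > 15,100 (#6) > …
#41 has the top bid at or above the reserve ($57,300).
max(second-highest $54,000, reserve $21,000) = $54,000; the reserve does not bind.

#41 pays $54,000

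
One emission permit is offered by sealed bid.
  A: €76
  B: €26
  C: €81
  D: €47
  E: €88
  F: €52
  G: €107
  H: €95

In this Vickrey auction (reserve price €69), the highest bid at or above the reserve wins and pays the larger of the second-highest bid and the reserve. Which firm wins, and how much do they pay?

G pays €95

Sorting bids: 107 (G) > 95 (H) > 88 (E) > 81 (C) > 76 (A) > 52 (F) > …
G has the top bid at or above the reserve (€107).
Second-highest bid €95 exceeds the reserve €69 → payment €95.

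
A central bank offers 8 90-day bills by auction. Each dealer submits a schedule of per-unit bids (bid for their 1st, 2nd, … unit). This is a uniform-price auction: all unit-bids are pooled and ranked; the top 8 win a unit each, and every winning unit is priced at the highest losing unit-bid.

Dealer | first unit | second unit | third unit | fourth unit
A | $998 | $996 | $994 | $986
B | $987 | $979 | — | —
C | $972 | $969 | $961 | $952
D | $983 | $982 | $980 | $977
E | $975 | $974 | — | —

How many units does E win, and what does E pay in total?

E: 0 units, pays $0

Pooled unit-bids ranked (top 8): 998 (A-1), 996 (A-2), 994 (A-3), 987 (B-1), 986 (A-4), 983 (D-1), 982 (D-2), 980 (D-3)
Highest rejected unit-bid = $979.
E wins 0 unit(s) at $979 each.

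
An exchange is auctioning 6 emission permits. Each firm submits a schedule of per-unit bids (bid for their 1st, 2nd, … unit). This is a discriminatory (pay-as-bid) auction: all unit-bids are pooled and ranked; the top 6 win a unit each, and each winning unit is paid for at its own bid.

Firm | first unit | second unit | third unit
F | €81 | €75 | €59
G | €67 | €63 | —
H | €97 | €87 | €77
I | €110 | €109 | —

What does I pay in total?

I pays €219

Pooled unit-bids ranked (top 6): 110 (I-1), 109 (I-2), 97 (H-1), 87 (H-2), 81 (F-1), 77 (H-3)
Next rejected bid: €75 (not a price — pay-as-bid).
I's winning unit-bids: 110 + 109 = €219.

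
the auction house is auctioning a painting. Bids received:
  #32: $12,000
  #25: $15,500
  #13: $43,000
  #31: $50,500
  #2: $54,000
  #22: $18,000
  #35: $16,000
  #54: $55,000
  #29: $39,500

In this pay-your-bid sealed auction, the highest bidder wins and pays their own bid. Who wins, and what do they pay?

#54 pays $55,000

Sorting bids: 55,000 (#54) > 54,000 (#2) > 50,500 (#31) > 43,000 (#13) > 39,500 (#29) > 18,000 (#22) > …
First-price: #54 pays what they bid, $55,000.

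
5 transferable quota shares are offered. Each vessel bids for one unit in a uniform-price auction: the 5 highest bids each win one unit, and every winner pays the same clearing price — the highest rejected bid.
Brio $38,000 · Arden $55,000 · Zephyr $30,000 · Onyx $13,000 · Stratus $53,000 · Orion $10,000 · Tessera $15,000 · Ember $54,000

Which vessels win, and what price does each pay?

Arden, Ember, Stratus, Brio, Zephyr; each pays $15,000

Ordering the bids: 55,000 (Arden), 54,000 (Ember), 53,000 (Stratus), 38,000 (Brio), 30,000 (Zephyr), 15,000 (Tessera), 13,000 (Onyx), …
Winners (5 units): Arden, Ember, Stratus, Brio, Zephyr.
Highest unsuccessful bid: $15,000 → clearing price.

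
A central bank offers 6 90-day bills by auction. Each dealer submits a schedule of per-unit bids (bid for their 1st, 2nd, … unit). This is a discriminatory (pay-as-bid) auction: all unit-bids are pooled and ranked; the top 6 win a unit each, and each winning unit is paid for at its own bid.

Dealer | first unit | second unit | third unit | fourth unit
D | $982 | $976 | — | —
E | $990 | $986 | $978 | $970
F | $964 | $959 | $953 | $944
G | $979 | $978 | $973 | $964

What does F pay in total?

F pays $0

All unit-bids, highest first — top 6: 990 (E-1), 986 (E-2), 982 (D-1), 979 (G-1), 978 (E-3), 978 (G-2)
Next rejected bid: $976 (not a price — pay-as-bid).
F wins no units.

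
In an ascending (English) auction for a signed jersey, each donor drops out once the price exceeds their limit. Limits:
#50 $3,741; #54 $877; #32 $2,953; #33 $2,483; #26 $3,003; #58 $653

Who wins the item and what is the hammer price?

#50 wins at $3,003

Limits in order: 3,741 (#50) > 3,003 (#26) > 2,953 (#32) > 2,483 (#33) > 877 (#54) > 653 (#58)
Bidding ends when #26 exits at $3,003; #50 takes it.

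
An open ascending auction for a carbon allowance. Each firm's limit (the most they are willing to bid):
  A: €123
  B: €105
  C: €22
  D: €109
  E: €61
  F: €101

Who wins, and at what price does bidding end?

A wins at €109

Sorting limits: 123 (A) > 109 (D) > 105 (B) > 101 (F) > 61 (E) > 22 (C)
D is the last rival to drop out, at €109; A remains and wins at that price.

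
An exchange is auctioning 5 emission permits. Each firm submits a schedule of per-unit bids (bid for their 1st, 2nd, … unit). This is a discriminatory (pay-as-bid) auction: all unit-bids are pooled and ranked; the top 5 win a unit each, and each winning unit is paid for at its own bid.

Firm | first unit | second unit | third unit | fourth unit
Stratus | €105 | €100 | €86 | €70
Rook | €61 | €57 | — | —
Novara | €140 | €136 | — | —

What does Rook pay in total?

Rook pays €0

Pooled unit-bids ranked (top 5): 140 (Novara-1), 136 (Novara-2), 105 (Stratus-1), 100 (Stratus-2), 86 (Stratus-3)
Next rejected bid: €70 (not a price — pay-as-bid).
Rook wins no units.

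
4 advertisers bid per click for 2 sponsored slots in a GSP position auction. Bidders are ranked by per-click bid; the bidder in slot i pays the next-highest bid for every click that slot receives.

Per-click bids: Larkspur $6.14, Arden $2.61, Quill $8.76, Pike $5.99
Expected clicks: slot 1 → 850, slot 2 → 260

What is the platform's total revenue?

Ranked by bid: $8.76 (Quill) > $6.14 (Larkspur) > $5.99 (Pike) > …
Slot 1: Quill pays $6.14 × 850 = $5219.00
Slot 2: Larkspur pays $5.99 × 260 = $1557.40
Total = $6776.40

Total revenue: $6776.40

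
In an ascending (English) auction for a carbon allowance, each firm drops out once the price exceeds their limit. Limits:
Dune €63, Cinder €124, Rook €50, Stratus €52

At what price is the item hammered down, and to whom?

Limits in order: 124 (Cinder) > 63 (Dune) > 52 (Stratus) > 50 (Rook)
Once the price passes €63, only Cinder is left; the hammer falls at Dune's limit of €63.

Cinder wins at €63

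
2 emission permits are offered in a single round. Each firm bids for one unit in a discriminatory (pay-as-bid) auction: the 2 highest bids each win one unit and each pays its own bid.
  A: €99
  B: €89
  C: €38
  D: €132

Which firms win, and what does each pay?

D €132, A €99

Sorting: 132 (D), 99 (A), 89 (B), 38 (C)
Top 2: D, A.
Each winner pays its own bid: D €132, A €99.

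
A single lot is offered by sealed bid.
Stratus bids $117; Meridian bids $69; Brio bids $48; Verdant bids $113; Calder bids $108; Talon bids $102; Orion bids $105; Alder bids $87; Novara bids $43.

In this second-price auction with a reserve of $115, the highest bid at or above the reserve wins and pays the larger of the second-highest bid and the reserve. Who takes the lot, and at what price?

Stratus pays $115

Sorting bids: 117 (Stratus) > 113 (Verdant) > 108 (Calder) > 105 (Orion) > 102 (Talon) > 87 (Alder) > …
Highest eligible bid: Stratus at $117.
Second-highest bid $113 is below the reserve $115, so the reserve binds → payment $115.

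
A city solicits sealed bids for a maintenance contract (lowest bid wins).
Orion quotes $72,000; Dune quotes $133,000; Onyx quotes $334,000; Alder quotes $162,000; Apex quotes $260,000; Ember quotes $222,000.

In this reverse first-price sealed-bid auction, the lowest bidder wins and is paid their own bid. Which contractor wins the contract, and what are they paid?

Reverse first-price sealed-bid auction: the lowest bidder wins and is paid their own bid.
Bids in order: 72,000 (Orion) < 133,000 (Dune) < 162,000 (Alder) < 222,000 (Ember) < 260,000 (Apex) < 334,000 (Onyx)
First-price: Orion is paid what they bid, $72,000.

Orion is paid $72,000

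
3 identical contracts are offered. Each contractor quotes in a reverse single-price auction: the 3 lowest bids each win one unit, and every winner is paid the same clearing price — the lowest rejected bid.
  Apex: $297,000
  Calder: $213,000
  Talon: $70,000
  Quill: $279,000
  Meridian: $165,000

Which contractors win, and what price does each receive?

Ordering the bids: 70,000 (Talon), 165,000 (Meridian), 213,000 (Calder), 279,000 (Quill), 297,000 (Apex)
Lowest 3: Talon, Meridian, Calder.
First losing bid is Quill's $279,000, which sets the uniform price.

Talon, Meridian, Calder; each is paid $279,000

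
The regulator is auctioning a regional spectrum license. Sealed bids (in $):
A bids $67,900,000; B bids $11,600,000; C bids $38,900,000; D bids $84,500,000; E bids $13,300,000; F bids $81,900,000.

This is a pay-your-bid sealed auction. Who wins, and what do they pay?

D pays $84,500,000

Bids ranked: 84,500,000 (D) > 81,900,000 (F) > 67,900,000 (A) > 38,900,000 (C) > 13,300,000 (E) > 11,600,000 (B)
D is highest → pays own bid, $84,500,000.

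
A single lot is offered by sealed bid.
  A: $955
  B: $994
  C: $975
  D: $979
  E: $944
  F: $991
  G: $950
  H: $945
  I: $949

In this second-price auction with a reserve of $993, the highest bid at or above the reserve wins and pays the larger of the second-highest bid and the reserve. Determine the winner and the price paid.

B pays $993

Bids in order: 994 (B) > 991 (F) > 979 (D) > 975 (C) > 955 (A) > 950 (G) > …
Highest eligible bid: B at $994.
Second-highest bid $991 is below the reserve $993, so the reserve binds → payment $993.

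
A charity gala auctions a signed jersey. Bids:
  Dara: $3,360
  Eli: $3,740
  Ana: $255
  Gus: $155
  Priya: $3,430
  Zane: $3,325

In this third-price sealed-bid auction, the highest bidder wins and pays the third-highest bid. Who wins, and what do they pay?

Eli pays $3,360

Bids ranked: 3,740 (Eli) > 3,430 (Priya) > 3,360 (Dara) > 3,325 (Zane) > 255 (Ana) > 155 (Gus)
Eli wins; payment is bid #3 in the ranking = $3,360.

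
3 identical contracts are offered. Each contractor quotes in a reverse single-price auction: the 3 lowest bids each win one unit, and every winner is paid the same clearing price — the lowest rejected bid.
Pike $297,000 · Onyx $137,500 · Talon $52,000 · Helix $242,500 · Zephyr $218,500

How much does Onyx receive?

Onyx is paid $242,500

Sorting: 52,000 (Talon), 137,500 (Onyx), 218,500 (Zephyr), 242,500 (Helix), 297,000 (Pike)
The 3 lowest are Talon, Onyx, Zephyr.
Lowest unsuccessful bid: $242,500 → clearing price.
Onyx wins → is paid $242,500.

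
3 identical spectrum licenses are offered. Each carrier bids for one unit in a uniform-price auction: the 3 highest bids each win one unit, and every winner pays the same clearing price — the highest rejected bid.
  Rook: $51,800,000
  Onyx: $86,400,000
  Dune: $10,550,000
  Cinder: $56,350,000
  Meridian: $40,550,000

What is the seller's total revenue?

Ordering the bids: 86,400,000 (Onyx), 56,350,000 (Cinder), 51,800,000 (Rook), 40,550,000 (Meridian), 10,550,000 (Dune)
Top 3: Onyx, Cinder, Rook.
Highest unsuccessful bid: $40,550,000 → clearing price.
Total revenue = 3 × $40,550,000 = $121,650,000.

Total revenue: $121,650,000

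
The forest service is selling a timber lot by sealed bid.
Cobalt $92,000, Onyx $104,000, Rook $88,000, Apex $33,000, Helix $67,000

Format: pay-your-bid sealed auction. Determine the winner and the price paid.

Onyx pays $104,000

Bids in order: 104,000 (Onyx) > 92,000 (Cobalt) > 88,000 (Rook) > 67,000 (Helix) > 33,000 (Apex)
Onyx is highest → pays own bid, $104,000.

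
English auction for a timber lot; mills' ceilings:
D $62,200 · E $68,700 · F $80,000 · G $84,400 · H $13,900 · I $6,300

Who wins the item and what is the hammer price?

G wins at $80,000

Limits in order: 84,400 (G) > 80,000 (F) > 68,700 (E) > 62,200 (D) > 13,900 (H) > 6,300 (I)
Once the price passes $80,000, only G is left; the hammer falls at F's limit of $80,000.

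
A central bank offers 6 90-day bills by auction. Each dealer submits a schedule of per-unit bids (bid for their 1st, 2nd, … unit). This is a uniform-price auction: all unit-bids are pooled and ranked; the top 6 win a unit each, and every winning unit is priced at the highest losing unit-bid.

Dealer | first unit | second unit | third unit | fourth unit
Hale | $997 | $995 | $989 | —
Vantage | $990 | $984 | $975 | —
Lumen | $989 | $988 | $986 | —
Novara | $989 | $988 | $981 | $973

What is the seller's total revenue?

All unit-bids, highest first — top 6: 997 (Hale-1), 995 (Hale-2), 990 (Vantage-1), 989 (Hale-3), 989 (Lumen-1), 989 (Novara-1)
Highest rejected unit-bid = $988.
Allocation: Hale 3, Lumen 1, Novara 1, Vantage 1. Every unit priced at $988.
Revenue = 6 × 988 = $5,928.

Total revenue: $5,928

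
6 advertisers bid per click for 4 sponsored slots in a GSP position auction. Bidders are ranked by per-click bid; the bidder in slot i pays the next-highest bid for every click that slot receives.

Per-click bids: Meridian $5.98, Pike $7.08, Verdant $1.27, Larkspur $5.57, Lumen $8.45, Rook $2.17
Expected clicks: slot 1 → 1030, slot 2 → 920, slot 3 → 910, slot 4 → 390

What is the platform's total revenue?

Sorting advertisers: $8.45 (Lumen) > $7.08 (Pike) > $5.98 (Meridian) > $5.57 (Larkspur) > $2.17 (Rook) > …
Slot 1: Lumen pays $7.08 × 1030 = $7292.40
Slot 2: Pike pays $5.98 × 920 = $5501.60
Slot 3: Meridian pays $5.57 × 910 = $5068.70
Slot 4: Larkspur pays $2.17 × 390 = $846.30
Total = $18709.00

Total revenue: $18709.00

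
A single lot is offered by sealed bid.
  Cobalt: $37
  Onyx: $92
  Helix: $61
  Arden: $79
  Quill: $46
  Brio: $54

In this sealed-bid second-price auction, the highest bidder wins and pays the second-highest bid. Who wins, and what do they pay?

Onyx pays $79

Sealed-bid second-price auction: the highest bidder wins and pays the second-highest bid.
Bids ranked: 92 (Onyx) > 79 (Arden) > 61 (Helix) > 54 (Brio) > 46 (Quill) > 37 (Cobalt)
Onyx is highest; pays the second-highest bid, $79.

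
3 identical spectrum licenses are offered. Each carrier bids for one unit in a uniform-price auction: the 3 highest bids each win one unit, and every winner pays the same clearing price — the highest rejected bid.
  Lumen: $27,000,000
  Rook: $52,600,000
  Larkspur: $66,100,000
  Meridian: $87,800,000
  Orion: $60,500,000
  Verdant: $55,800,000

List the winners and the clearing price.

Bids ranked high→low: 87,800,000 (Meridian), 66,100,000 (Larkspur), 60,500,000 (Orion), 55,800,000 (Verdant), 52,600,000 (Rook), …
Top 3: Meridian, Larkspur, Orion.
Clearing price = highest rejected bid = $55,800,000.

Meridian, Larkspur, Orion; each pays $55,800,000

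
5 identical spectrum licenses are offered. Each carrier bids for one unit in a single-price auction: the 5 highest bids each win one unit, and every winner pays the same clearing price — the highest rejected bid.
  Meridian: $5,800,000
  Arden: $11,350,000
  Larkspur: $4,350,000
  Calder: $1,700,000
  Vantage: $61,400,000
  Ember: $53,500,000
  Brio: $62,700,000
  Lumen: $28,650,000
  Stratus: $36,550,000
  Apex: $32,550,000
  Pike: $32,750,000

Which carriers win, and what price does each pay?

Brio, Vantage, Ember, Stratus, Pike; each pays $32,550,000

Bids ranked high→low: 62,700,000 (Brio), 61,400,000 (Vantage), 53,500,000 (Ember), 36,550,000 (Stratus), 32,750,000 (Pike), 32,550,000 (Apex), 28,650,000 (Lumen), …
The 5 highest are Brio, Vantage, Ember, Stratus, Pike.
Highest unsuccessful bid: $32,550,000 → clearing price.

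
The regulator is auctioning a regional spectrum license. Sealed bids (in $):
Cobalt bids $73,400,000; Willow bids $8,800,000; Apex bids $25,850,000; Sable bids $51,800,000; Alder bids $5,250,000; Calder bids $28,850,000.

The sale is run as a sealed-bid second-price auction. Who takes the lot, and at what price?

Sorting bids: 73,400,000 (Cobalt) > 51,800,000 (Sable) > 28,850,000 (Calder) > 25,850,000 (Apex) > 8,800,000 (Willow) > 5,250,000 (Alder)
Cobalt wins with the highest bid; price is set by the runner-up at $51,800,000.

Cobalt pays $51,800,000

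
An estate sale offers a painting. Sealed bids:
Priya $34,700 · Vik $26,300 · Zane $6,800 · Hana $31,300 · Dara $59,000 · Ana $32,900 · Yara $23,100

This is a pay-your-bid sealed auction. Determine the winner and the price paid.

Sorting bids: 59,000 (Dara) > 34,700 (Priya) > 32,900 (Ana) > 31,300 (Hana) > 26,300 (Vik) > 23,100 (Yara) > …
First-price: Dara pays what they bid, $59,000.

Dara pays $59,000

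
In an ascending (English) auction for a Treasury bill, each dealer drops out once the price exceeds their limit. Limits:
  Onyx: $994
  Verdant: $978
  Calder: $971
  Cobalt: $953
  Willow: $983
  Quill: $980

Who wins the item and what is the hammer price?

Onyx wins at $983

Limits ranked: 994 (Onyx) > 983 (Willow) > 980 (Quill) > 978 (Verdant) > 971 (Calder) > 953 (Cobalt)
Once the price passes $983, only Onyx is left; the hammer falls at Willow's limit of $983.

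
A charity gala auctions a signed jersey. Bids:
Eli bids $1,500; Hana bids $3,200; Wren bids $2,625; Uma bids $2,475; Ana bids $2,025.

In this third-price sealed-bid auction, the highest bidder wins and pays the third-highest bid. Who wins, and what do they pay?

Sorting bids: 3,200 (Hana) > 2,625 (Wren) > 2,475 (Uma) > 2,025 (Ana) > 1,500 (Eli)
Hana is highest; pays the third-highest bid, $2,475.

Hana pays $2,475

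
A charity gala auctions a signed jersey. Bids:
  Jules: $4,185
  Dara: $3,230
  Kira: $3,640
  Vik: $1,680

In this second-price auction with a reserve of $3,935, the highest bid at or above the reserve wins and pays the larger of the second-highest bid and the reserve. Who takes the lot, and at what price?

Bids ranked: 4,185 (Jules) > 3,640 (Kira) > 3,230 (Dara) > 1,680 (Vik)
Jules has the top bid at or above the reserve ($4,185).
Second-highest bid $3,640 is below the reserve $3,935, so the reserve binds → payment $3,935.

Jules pays $3,935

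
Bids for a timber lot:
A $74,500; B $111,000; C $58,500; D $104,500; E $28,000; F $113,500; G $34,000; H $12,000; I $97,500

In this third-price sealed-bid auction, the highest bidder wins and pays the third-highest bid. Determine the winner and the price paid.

Bids in order: 113,500 (F) > 111,000 (B) > 104,500 (D) > 97,500 (I) > 74,500 (A) > 58,500 (C) > …
F is highest; pays the third-highest bid, $104,500.

F pays $104,500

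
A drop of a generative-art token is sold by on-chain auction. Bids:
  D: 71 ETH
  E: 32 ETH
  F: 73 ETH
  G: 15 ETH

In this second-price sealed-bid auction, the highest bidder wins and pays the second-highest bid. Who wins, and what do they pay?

F pays 71 ETH

Rule: the highest bidder wins and pays the second-highest bid.
Bids ranked: 73 (F) > 71 (D) > 32 (E) > 15 (G)
F is highest; pays the second-highest bid, 71 ETH.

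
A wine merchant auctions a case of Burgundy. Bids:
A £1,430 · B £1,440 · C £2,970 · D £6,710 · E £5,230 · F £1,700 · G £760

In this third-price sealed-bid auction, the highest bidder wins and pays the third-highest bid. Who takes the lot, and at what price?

Rule: the highest bidder wins and pays the third-highest bid.
Bids in order: 6,710 (D) > 5,230 (E) > 2,970 (C) > 1,700 (F) > 1,440 (B) > 1,430 (A) > …
D is highest; pays the third-highest bid, £2,970.

D pays £2,970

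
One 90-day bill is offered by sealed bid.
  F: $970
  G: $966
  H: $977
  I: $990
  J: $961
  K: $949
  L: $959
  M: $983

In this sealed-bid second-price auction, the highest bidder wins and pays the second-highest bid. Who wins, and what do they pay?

I pays $983

Sorting bids: 990 (I) > 983 (M) > 977 (H) > 970 (F) > 966 (G) > 961 (J) > …
I wins with the highest bid; price is set by the runner-up at $983.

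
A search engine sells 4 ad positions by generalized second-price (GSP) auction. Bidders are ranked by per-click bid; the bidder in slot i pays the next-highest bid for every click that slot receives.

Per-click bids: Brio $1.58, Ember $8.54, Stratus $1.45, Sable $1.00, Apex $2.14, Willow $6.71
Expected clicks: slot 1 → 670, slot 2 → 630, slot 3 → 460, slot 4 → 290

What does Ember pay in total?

Ember pays $4495.70

Sorting advertisers: $8.54 (Ember) > $6.71 (Willow) > $2.14 (Apex) > $1.58 (Brio) > $1.45 (Stratus) > …
Ember holds slot 1 → pays next bid $6.71 × 670 clicks = $4495.70.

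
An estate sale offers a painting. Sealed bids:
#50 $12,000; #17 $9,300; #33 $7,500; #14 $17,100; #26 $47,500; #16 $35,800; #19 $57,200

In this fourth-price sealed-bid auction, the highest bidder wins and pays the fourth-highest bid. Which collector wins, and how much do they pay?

Bids in order: 57,200 (#19) > 47,500 (#26) > 35,800 (#16) > 17,100 (#14) > 12,000 (#50) > 9,300 (#17) > …
#19 is highest; pays the fourth-highest bid, $17,100.

#19 pays $17,100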